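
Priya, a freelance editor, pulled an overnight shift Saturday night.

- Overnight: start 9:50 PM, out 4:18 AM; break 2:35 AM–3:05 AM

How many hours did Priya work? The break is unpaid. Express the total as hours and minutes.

5 h 58 min

Overnight: 9:50 PM → midnight = 2 h 10 min; midnight → 4:18 AM = 4 h 18 min; span 6 h 28 min; less 30 min break → 5 h 58 min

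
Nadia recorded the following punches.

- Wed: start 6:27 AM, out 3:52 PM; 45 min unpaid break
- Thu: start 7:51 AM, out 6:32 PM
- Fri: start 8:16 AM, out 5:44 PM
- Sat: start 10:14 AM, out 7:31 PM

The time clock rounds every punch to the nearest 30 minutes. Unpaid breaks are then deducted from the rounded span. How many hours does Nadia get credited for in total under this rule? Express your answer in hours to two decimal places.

Wed: in 6:27 AM→6:30 AM, out 3:52 PM→4:00 PM; 9 h 30 min − 45 min = 8 h 45 min
Thu: in 7:51 AM→8:00 AM, out 6:32 PM→6:30 PM; 10 h 30 min
Fri: in 8:16 AM→8:30 AM, out 5:44 PM→5:30 PM; 9 h 0 min
Sat: in 10:14 AM→10:00 AM, out 7:31 PM→7:30 PM; 9 h 30 min
Total credited: 37 h 45 min.

37.75 hours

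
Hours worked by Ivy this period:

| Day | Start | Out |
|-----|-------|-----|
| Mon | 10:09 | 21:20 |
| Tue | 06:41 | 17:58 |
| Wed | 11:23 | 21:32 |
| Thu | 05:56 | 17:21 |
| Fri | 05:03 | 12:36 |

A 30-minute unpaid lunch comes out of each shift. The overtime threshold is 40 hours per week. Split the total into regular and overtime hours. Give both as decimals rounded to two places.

Regular 40.00 hours, overtime 9.08 hours

Mon: 10:09–21:20 = 11 h 11 min; less 30 min break → 10 h 41 min
Tue: 06:41–17:58 = 11 h 17 min; less 30 min break → 10 h 47 min
Wed: 11:23–21:32 = 10 h 9 min; less 30 min break → 9 h 39 min
Thu: 05:56–17:21 = 11 h 25 min; less 30 min break → 10 h 55 min
Fri: 05:03–12:36 = 7 h 33 min; less 30 min break → 7 h 3 min
Total worked: 49 h 5 min = 49.08 h.
Threshold 40 h → overtime 9 h 5 min, regular 40 h 0 min.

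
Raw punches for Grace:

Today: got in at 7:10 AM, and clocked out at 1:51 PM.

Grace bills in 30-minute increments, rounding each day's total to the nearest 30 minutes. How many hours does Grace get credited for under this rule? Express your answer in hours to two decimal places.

Today: 7:10 AM–1:51 PM = 6 h 41 min → rounds to 6 h 30 min

6.50 hours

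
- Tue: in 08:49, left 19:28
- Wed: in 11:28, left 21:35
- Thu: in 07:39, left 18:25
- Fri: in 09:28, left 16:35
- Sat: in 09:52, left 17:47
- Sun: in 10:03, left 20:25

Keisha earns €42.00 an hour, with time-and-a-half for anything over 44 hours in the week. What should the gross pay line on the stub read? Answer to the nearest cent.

Tue: 08:49–19:28 = 10 h 39 min
Wed: 11:28–21:35 = 10 h 7 min
Thu: 07:39–18:25 = 10 h 46 min
Fri: 09:28–16:35 = 7 h 7 min
Sat: 09:52–17:47 = 7 h 55 min
Sun: 10:03–20:25 = 10 h 22 min
Total worked: 56 h 56 min = 3416 min.
Regular 44 h 0 min = 2640 min at €42.00/h; overtime 12 h 56 min = 776 min at €63.00/h.
Pay = (2640 × €42.00 + 776 × €63.00) ÷ 60 = €2662.80.

€2662.80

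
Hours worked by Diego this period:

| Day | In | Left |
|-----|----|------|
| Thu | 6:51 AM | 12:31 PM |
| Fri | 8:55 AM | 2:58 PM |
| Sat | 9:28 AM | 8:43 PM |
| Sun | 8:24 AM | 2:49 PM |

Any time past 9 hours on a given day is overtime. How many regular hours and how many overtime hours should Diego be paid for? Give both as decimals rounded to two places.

Thu: 6:51 AM–12:31 PM = 5 h 40 min
Fri: 8:55 AM–2:58 PM = 6 h 3 min
Sat: 9:28 AM–8:43 PM = 11 h 15 min
Sun: 8:24 AM–2:49 PM = 6 h 25 min
Thu reg 5 h 40 min / OT 0 h 0 min; Fri reg 6 h 3 min / OT 0 h 0 min; Sat reg 9 h 0 min / OT 2 h 15 min; Sun reg 6 h 25 min / OT 0 h 0 min.
Totals: regular 27 h 8 min, overtime 2 h 15 min.

Regular 27.13 hours, overtime 2.25 hours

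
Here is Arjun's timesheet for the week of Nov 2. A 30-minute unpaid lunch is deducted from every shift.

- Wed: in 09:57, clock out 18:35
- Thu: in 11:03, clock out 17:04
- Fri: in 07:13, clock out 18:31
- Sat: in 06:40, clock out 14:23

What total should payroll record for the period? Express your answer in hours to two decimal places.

31.67 hours

Wed: 09:57–18:35 = 8 h 38 min; less 30 min break → 8 h 8 min
Thu: 11:03–17:04 = 6 h 1 min; less 30 min break → 5 h 31 min
Fri: 07:13–18:31 = 11 h 18 min; less 30 min break → 10 h 48 min
Sat: 06:40–14:23 = 7 h 43 min; less 30 min break → 7 h 13 min
Total: 8 h 8 min + 5 h 31 min + 10 h 48 min + 7 h 13 min = 31 h 40 min.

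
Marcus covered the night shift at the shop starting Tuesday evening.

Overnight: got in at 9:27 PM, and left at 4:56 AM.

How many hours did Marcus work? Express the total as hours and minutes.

7 h 29 min

Overnight: 9:27 PM → midnight = 2 h 33 min; midnight → 4:56 AM = 4 h 56 min; span 7 h 29 min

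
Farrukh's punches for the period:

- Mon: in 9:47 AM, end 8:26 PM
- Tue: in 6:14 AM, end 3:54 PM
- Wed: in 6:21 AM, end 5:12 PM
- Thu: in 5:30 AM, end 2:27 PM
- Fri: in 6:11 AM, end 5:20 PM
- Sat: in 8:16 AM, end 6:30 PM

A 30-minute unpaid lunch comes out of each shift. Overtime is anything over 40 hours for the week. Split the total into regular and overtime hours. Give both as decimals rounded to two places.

Regular 40.00 hours, overtime 18.50 hours

Mon: 9:47 AM–8:26 PM = 10 h 39 min; less 30 min break → 10 h 9 min
Tue: 6:14 AM–3:54 PM = 9 h 40 min; less 30 min break → 9 h 10 min
Wed: 6:21 AM–5:12 PM = 10 h 51 min; less 30 min break → 10 h 21 min
Thu: 5:30 AM–2:27 PM = 8 h 57 min; less 30 min break → 8 h 27 min
Fri: 6:11 AM–5:20 PM = 11 h 9 min; less 30 min break → 10 h 39 min
Sat: 8:16 AM–6:30 PM = 10 h 14 min; less 30 min break → 9 h 44 min
Total worked: 58 h 30 min = 58.50 h.
Threshold 40 h → overtime 18 h 30 min, regular 40 h 0 min.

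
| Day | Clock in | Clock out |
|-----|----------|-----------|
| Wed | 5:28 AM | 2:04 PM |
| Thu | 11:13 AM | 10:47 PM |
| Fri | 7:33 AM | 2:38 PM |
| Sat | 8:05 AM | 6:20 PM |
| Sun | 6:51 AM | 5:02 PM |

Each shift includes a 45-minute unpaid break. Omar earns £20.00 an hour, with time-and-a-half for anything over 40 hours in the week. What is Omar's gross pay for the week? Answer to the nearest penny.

£918.00

Wed: 5:28 AM–2:04 PM = 8 h 36 min; less 45 min break → 7 h 51 min
Thu: 11:13 AM–10:47 PM = 11 h 34 min; less 45 min break → 10 h 49 min
Fri: 7:33 AM–2:38 PM = 7 h 5 min; less 45 min break → 6 h 20 min
Sat: 8:05 AM–6:20 PM = 10 h 15 min; less 45 min break → 9 h 30 min
Sun: 6:51 AM–5:02 PM = 10 h 11 min; less 45 min break → 9 h 26 min
Total worked: 43 h 56 min = 2636 min.
Regular 40 h 0 min = 2400 min at £20.00/h; overtime 3 h 56 min = 236 min at £30.00/h.
Pay = (2400 × £20.00 + 236 × £30.00) ÷ 60 = £918.00.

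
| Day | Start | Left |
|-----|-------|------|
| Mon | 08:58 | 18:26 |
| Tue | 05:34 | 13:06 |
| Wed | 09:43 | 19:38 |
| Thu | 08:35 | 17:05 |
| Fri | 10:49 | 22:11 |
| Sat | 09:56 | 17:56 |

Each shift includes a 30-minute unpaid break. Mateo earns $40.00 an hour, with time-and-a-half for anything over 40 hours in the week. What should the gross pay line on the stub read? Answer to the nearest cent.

Mon: 08:58–18:26 = 9 h 28 min; less 30 min break → 8 h 58 min
Tue: 05:34–13:06 = 7 h 32 min; less 30 min break → 7 h 2 min
Wed: 09:43–19:38 = 9 h 55 min; less 30 min break → 9 h 25 min
Thu: 08:35–17:05 = 8 h 30 min; less 30 min break → 8 h 0 min
Fri: 10:49–22:11 = 11 h 22 min; less 30 min break → 10 h 52 min
Sat: 09:56–17:56 = 8 h 0 min; less 30 min break → 7 h 30 min
Total worked: 51 h 47 min = 3107 min.
Regular 40 h 0 min = 2400 min at $40.00/h; overtime 11 h 47 min = 707 min at $60.00/h.
Pay = (2400 × $40.00 + 707 × $60.00) ÷ 60 = $2307.00.

$2307.00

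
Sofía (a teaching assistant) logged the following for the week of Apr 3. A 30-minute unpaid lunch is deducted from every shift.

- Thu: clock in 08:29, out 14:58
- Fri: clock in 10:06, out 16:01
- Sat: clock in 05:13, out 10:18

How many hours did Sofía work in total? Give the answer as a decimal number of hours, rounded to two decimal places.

Thu: 08:29–14:58 = 6 h 29 min; less 30 min break → 5 h 59 min
Fri: 10:06–16:01 = 5 h 55 min; less 30 min break → 5 h 25 min
Sat: 05:13–10:18 = 5 h 5 min; less 30 min break → 4 h 35 min
Total: 5 h 59 min + 5 h 25 min + 4 h 35 min = 15 h 59 min.

15.98 hours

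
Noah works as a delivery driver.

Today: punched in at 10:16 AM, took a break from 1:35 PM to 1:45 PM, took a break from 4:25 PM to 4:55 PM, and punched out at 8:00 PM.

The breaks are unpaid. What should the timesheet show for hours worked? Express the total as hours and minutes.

Today: 10:16 AM–8:00 PM = 9 h 44 min; less 40 min break → 9 h 4 min

9 h 4 min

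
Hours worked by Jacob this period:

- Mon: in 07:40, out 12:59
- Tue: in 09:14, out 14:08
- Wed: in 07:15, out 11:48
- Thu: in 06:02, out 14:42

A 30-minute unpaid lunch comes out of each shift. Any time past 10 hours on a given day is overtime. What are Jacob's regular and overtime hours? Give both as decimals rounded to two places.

Regular 21.43 hours, overtime 0.00 hours

Mon: 07:40–12:59 = 5 h 19 min; less 30 min break → 4 h 49 min
Tue: 09:14–14:08 = 4 h 54 min; less 30 min break → 4 h 24 min
Wed: 07:15–11:48 = 4 h 33 min; less 30 min break → 4 h 3 min
Thu: 06:02–14:42 = 8 h 40 min; less 30 min break → 8 h 10 min
Mon reg 4 h 49 min / OT 0 h 0 min; Tue reg 4 h 24 min / OT 0 h 0 min; Wed reg 4 h 3 min / OT 0 h 0 min; Thu reg 8 h 10 min / OT 0 h 0 min.
Totals: regular 21 h 26 min, overtime 0 h 0 min.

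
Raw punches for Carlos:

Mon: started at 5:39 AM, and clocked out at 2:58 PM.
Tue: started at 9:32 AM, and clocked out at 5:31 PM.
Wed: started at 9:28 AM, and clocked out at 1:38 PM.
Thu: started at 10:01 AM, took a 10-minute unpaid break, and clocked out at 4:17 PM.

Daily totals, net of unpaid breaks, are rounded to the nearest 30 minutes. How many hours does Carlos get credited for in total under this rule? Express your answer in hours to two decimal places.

Mon: 5:39 AM–2:58 PM = 9 h 19 min → rounds to 9 h 30 min
Tue: 9:32 AM–5:31 PM = 7 h 59 min → rounds to 8 h 0 min
Wed: 9:28 AM–1:38 PM = 4 h 10 min → rounds to 4 h 0 min
Thu: 10:01 AM–4:17 PM = 6 h 16 min − 10 min = 6 h 6 min → rounds to 6 h 0 min
Total credited: 27 h 30 min.

27.50 hours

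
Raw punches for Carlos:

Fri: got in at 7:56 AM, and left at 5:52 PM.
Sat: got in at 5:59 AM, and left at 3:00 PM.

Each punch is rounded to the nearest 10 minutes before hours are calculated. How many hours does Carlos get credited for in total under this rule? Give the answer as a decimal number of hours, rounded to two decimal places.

18.83 hours

Fri: in 7:56 AM→8:00 AM, out 5:52 PM→5:50 PM; 9 h 50 min
Sat: in 5:59 AM→6:00 AM, out 3:00 PM→3:00 PM; 9 h 0 min
Total credited: 18 h 50 min.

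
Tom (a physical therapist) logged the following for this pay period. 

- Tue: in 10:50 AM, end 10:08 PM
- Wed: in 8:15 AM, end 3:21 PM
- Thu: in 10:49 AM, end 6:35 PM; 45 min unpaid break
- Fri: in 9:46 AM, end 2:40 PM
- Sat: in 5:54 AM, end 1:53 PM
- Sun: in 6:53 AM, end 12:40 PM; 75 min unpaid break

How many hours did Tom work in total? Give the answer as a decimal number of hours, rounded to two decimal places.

42.83 hours

Tue: 10:50 AM–10:08 PM = 11 h 18 min
Wed: 8:15 AM–3:21 PM = 7 h 6 min
Thu: 10:49 AM–6:35 PM = 7 h 46 min; less 45 min break → 7 h 1 min
Fri: 9:46 AM–2:40 PM = 4 h 54 min
Sat: 5:54 AM–1:53 PM = 7 h 59 min
Sun: 6:53 AM–12:40 PM = 5 h 47 min; less 75 min break → 4 h 32 min
Total: 11 h 18 min + 7 h 6 min + 7 h 1 min + 4 h 54 min + 7 h 59 min + 4 h 32 min = 42 h 50 min.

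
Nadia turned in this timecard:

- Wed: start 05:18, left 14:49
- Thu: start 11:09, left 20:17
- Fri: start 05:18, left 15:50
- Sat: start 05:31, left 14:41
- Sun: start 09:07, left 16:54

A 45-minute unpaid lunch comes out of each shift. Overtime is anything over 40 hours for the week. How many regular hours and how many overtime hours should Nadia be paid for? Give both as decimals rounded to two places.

Regular 40.00 hours, overtime 2.38 hours

Wed: 05:18–14:49 = 9 h 31 min; less 45 min break → 8 h 46 min
Thu: 11:09–20:17 = 9 h 8 min; less 45 min break → 8 h 23 min
Fri: 05:18–15:50 = 10 h 32 min; less 45 min break → 9 h 47 min
Sat: 05:31–14:41 = 9 h 10 min; less 45 min break → 8 h 25 min
Sun: 09:07–16:54 = 7 h 47 min; less 45 min break → 7 h 2 min
Total worked: 42 h 23 min = 42.38 h.
Threshold 40 h → overtime 2 h 23 min, regular 40 h 0 min.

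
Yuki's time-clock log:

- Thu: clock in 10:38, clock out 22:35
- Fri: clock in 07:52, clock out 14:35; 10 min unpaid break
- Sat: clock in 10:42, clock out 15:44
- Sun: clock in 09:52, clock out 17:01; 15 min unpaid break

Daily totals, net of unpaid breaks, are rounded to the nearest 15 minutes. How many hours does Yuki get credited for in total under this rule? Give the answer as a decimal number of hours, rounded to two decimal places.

Thu: 10:38–22:35 = 11 h 57 min → rounds to 12 h 0 min
Fri: 07:52–14:35 = 6 h 43 min − 10 min = 6 h 33 min → rounds to 6 h 30 min
Sat: 10:42–15:44 = 5 h 2 min → rounds to 5 h 0 min
Sun: 09:52–17:01 = 7 h 9 min − 15 min = 6 h 54 min → rounds to 7 h 0 min
Total credited: 30 h 30 min.

30.50 hours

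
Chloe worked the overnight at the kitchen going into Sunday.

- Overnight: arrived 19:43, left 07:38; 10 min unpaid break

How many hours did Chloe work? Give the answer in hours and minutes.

Overnight: 19:43 → midnight = 4 h 17 min; midnight → 07:38 = 7 h 38 min; span 11 h 55 min; less 10 min break → 11 h 45 min

11 h 45 min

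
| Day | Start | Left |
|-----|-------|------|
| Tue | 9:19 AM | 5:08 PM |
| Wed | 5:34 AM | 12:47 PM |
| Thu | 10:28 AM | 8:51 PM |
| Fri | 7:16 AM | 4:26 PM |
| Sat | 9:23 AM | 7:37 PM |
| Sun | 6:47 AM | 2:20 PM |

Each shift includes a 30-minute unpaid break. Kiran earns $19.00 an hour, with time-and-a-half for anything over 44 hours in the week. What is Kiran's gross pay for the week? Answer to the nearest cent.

$988.95

Tue: 9:19 AM–5:08 PM = 7 h 49 min; less 30 min break → 7 h 19 min
Wed: 5:34 AM–12:47 PM = 7 h 13 min; less 30 min break → 6 h 43 min
Thu: 10:28 AM–8:51 PM = 10 h 23 min; less 30 min break → 9 h 53 min
Fri: 7:16 AM–4:26 PM = 9 h 10 min; less 30 min break → 8 h 40 min
Sat: 9:23 AM–7:37 PM = 10 h 14 min; less 30 min break → 9 h 44 min
Sun: 6:47 AM–2:20 PM = 7 h 33 min; less 30 min break → 7 h 3 min
Total worked: 49 h 22 min = 2962 min.
Regular 44 h 0 min = 2640 min at $19.00/h; overtime 5 h 22 min = 322 min at $28.50/h.
Pay = (2640 × $19.00 + 322 × $28.50) ÷ 60 = $988.95.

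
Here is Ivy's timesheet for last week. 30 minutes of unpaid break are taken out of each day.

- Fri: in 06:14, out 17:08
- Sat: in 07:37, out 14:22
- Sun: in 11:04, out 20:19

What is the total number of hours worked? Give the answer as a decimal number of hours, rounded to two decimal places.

Fri: 06:14–17:08 = 10 h 54 min; less 30 min break → 10 h 24 min
Sat: 07:37–14:22 = 6 h 45 min; less 30 min break → 6 h 15 min
Sun: 11:04–20:19 = 9 h 15 min; less 30 min break → 8 h 45 min
Total: 10 h 24 min + 6 h 15 min + 8 h 45 min = 25 h 24 min.

25.40 hours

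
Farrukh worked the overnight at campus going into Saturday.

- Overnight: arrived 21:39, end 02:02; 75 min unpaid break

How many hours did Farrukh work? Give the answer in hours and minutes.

3 h 8 min

Overnight: 21:39 → midnight = 2 h 21 min; midnight → 02:02 = 2 h 2 min; span 4 h 23 min; less 75 min break → 3 h 8 min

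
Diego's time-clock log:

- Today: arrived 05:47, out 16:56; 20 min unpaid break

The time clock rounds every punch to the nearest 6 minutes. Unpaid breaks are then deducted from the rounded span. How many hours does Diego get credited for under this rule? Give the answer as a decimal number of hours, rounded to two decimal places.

Today: in 05:47→05:48, out 16:56→16:54; 11 h 6 min − 20 min = 10 h 46 min

10.77 hours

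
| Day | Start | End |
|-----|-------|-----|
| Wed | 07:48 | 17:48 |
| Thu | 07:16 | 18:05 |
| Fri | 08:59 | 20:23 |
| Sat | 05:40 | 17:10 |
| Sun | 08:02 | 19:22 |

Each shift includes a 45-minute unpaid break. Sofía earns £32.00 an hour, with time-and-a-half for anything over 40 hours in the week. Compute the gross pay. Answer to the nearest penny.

Wed: 07:48–17:48 = 10 h 0 min; less 45 min break → 9 h 15 min
Thu: 07:16–18:05 = 10 h 49 min; less 45 min break → 10 h 4 min
Fri: 08:59–20:23 = 11 h 24 min; less 45 min break → 10 h 39 min
Sat: 05:40–17:10 = 11 h 30 min; less 45 min break → 10 h 45 min
Sun: 08:02–19:22 = 11 h 20 min; less 45 min break → 10 h 35 min
Total worked: 51 h 18 min = 3078 min.
Regular 40 h 0 min = 2400 min at £32.00/h; overtime 11 h 18 min = 678 min at £48.00/h.
Pay = (2400 × £32.00 + 678 × £48.00) ÷ 60 = £1822.40.

£1822.40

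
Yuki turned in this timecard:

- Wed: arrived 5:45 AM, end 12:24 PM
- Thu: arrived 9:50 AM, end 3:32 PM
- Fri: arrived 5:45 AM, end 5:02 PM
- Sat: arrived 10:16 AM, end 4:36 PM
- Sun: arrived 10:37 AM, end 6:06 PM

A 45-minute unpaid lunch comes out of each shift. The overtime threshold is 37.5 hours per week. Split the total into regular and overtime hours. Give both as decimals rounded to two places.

Regular 33.70 hours, overtime 0.00 hours

Wed: 5:45 AM–12:24 PM = 6 h 39 min; less 45 min break → 5 h 54 min
Thu: 9:50 AM–3:32 PM = 5 h 42 min; less 45 min break → 4 h 57 min
Fri: 5:45 AM–5:02 PM = 11 h 17 min; less 45 min break → 10 h 32 min
Sat: 10:16 AM–4:36 PM = 6 h 20 min; less 45 min break → 5 h 35 min
Sun: 10:37 AM–6:06 PM = 7 h 29 min; less 45 min break → 6 h 44 min
Total worked: 33 h 42 min = 33.70 h.
Threshold 37.5 h → overtime 0 h 0 min, regular 33 h 42 min.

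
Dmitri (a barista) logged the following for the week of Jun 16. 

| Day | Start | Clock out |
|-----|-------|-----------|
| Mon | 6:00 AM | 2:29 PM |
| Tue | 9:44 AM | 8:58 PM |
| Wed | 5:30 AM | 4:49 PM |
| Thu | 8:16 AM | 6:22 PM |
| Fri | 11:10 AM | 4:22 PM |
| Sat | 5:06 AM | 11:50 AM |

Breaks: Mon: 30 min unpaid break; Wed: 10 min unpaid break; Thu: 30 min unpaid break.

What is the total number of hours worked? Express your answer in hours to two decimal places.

51.90 hours

Mon: 6:00 AM–2:29 PM = 8 h 29 min; less 30 min break → 7 h 59 min
Tue: 9:44 AM–8:58 PM = 11 h 14 min
Wed: 5:30 AM–4:49 PM = 11 h 19 min; less 10 min break → 11 h 9 min
Thu: 8:16 AM–6:22 PM = 10 h 6 min; less 30 min break → 9 h 36 min
Fri: 11:10 AM–4:22 PM = 5 h 12 min
Sat: 5:06 AM–11:50 AM = 6 h 44 min
Total: 7 h 59 min + 11 h 14 min + 11 h 9 min + 9 h 36 min + 5 h 12 min + 6 h 44 min = 51 h 54 min.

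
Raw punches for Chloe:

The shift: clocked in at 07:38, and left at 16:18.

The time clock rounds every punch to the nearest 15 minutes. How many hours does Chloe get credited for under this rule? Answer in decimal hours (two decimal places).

8.50 hours

The shift: in 07:38→07:45, out 16:18→16:15; 8 h 30 min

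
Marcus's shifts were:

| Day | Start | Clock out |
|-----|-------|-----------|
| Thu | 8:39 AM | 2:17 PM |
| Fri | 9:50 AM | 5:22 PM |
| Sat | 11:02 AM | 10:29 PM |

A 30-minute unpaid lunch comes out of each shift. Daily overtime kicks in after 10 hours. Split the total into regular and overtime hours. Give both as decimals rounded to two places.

Thu: 8:39 AM–2:17 PM = 5 h 38 min; less 30 min break → 5 h 8 min
Fri: 9:50 AM–5:22 PM = 7 h 32 min; less 30 min break → 7 h 2 min
Sat: 11:02 AM–10:29 PM = 11 h 27 min; less 30 min break → 10 h 57 min
Thu reg 5 h 8 min / OT 0 h 0 min; Fri reg 7 h 2 min / OT 0 h 0 min; Sat reg 10 h 0 min / OT 0 h 57 min.
Totals: regular 22 h 10 min, overtime 0 h 57 min.

Regular 22.17 hours, overtime 0.95 hours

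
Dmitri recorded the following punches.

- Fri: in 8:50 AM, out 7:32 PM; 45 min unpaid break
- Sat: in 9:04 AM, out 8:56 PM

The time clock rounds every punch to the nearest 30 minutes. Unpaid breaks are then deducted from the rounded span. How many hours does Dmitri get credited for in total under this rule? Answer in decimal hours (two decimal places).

Fri: in 8:50 AM→9:00 AM, out 7:32 PM→7:30 PM; 10 h 30 min − 45 min = 9 h 45 min
Sat: in 9:04 AM→9:00 AM, out 8:56 PM→9:00 PM; 12 h 0 min
Total credited: 21 h 45 min.

21.75 hours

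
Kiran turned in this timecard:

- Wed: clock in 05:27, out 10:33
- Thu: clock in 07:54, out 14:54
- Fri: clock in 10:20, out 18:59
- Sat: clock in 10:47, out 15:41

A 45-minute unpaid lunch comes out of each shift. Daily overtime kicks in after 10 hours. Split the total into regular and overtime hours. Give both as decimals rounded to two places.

Regular 22.65 hours, overtime 0.00 hours

Wed: 05:27–10:33 = 5 h 6 min; less 45 min break → 4 h 21 min
Thu: 07:54–14:54 = 7 h 0 min; less 45 min break → 6 h 15 min
Fri: 10:20–18:59 = 8 h 39 min; less 45 min break → 7 h 54 min
Sat: 10:47–15:41 = 4 h 54 min; less 45 min break → 4 h 9 min
Wed reg 4 h 21 min / OT 0 h 0 min; Thu reg 6 h 15 min / OT 0 h 0 min; Fri reg 7 h 54 min / OT 0 h 0 min; Sat reg 4 h 9 min / OT 0 h 0 min.
Totals: regular 22 h 39 min, overtime 0 h 0 min.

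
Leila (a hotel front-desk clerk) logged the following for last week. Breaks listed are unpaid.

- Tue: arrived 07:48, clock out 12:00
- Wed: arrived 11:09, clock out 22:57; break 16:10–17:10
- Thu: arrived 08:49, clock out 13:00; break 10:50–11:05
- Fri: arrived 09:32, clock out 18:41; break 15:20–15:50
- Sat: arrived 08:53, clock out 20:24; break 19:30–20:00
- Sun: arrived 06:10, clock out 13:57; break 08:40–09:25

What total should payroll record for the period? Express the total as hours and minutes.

Tue: 07:48–12:00 = 4 h 12 min
Wed: 11:09–22:57 = 11 h 48 min; less 60 min break → 10 h 48 min
Thu: 08:49–13:00 = 4 h 11 min; less 15 min break → 3 h 56 min
Fri: 09:32–18:41 = 9 h 9 min; less 30 min break → 8 h 39 min
Sat: 08:53–20:24 = 11 h 31 min; less 30 min break → 11 h 1 min
Sun: 06:10–13:57 = 7 h 47 min; less 45 min break → 7 h 2 min
Total: 4 h 12 min + 10 h 48 min + 3 h 56 min + 8 h 39 min + 11 h 1 min + 7 h 2 min = 45 h 38 min.

45 h 38 min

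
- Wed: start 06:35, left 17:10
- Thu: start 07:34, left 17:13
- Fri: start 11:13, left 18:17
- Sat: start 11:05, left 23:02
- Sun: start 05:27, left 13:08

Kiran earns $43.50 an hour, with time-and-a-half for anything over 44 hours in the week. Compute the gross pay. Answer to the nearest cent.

$2105.40

Wed: 06:35–17:10 = 10 h 35 min
Thu: 07:34–17:13 = 9 h 39 min
Fri: 11:13–18:17 = 7 h 4 min
Sat: 11:05–23:02 = 11 h 57 min
Sun: 05:27–13:08 = 7 h 41 min
Total worked: 46 h 56 min = 2816 min.
Regular 44 h 0 min = 2640 min at $43.50/h; overtime 2 h 56 min = 176 min at $65.25/h.
Pay = (2640 × $43.50 + 176 × $65.25) ÷ 60 = $2105.40.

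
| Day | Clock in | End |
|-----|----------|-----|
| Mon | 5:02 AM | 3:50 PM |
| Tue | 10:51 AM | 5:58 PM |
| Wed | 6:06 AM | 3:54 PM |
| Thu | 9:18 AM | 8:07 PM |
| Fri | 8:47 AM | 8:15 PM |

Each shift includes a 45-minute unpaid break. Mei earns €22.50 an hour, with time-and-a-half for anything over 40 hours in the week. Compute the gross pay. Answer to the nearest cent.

Mon: 5:02 AM–3:50 PM = 10 h 48 min; less 45 min break → 10 h 3 min
Tue: 10:51 AM–5:58 PM = 7 h 7 min; less 45 min break → 6 h 22 min
Wed: 6:06 AM–3:54 PM = 9 h 48 min; less 45 min break → 9 h 3 min
Thu: 9:18 AM–8:07 PM = 10 h 49 min; less 45 min break → 10 h 4 min
Fri: 8:47 AM–8:15 PM = 11 h 28 min; less 45 min break → 10 h 43 min
Total worked: 46 h 15 min = 2775 min.
Regular 40 h 0 min = 2400 min at €22.50/h; overtime 6 h 15 min = 375 min at €33.75/h.
Pay = (2400 × €22.50 + 375 × €33.75) ÷ 60 = €1110.94.

€1110.94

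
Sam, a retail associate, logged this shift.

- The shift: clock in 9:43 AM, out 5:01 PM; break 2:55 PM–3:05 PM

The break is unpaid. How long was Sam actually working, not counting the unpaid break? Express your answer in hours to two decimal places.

7.13 hours

The shift: 9:43 AM–5:01 PM = 7 h 18 min; less 10 min break → 7 h 8 min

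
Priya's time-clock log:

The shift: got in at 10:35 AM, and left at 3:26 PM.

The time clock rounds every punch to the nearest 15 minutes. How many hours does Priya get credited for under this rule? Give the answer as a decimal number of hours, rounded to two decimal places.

5.00 hours

The shift: in 10:35 AM→10:30 AM, out 3:26 PM→3:30 PM; 5 h 0 min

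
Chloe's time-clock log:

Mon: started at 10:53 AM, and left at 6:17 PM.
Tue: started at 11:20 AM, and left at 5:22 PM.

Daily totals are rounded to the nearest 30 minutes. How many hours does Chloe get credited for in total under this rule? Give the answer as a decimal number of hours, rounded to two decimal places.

13.50 hours

Mon: 10:53 AM–6:17 PM = 7 h 24 min → rounds to 7 h 30 min
Tue: 11:20 AM–5:22 PM = 6 h 2 min → rounds to 6 h 0 min
Total credited: 13 h 30 min.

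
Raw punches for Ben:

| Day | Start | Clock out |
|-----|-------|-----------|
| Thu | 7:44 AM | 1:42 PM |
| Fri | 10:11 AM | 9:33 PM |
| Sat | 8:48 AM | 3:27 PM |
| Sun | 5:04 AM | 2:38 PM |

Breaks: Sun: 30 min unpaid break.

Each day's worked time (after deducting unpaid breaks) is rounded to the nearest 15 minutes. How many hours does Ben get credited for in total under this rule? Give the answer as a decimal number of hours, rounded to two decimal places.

33.00 hours

Thu: 7:44 AM–1:42 PM = 5 h 58 min → rounds to 6 h 0 min
Fri: 10:11 AM–9:33 PM = 11 h 22 min → rounds to 11 h 15 min
Sat: 8:48 AM–3:27 PM = 6 h 39 min → rounds to 6 h 45 min
Sun: 5:04 AM–2:38 PM = 9 h 34 min − 30 min = 9 h 4 min → rounds to 9 h 0 min
Total credited: 33 h 0 min.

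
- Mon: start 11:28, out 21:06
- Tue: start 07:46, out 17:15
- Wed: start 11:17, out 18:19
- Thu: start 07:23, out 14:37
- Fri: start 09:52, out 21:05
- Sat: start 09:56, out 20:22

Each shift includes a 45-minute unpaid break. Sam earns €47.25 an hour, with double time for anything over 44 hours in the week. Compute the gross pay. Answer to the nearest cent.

€2696.40

Mon: 11:28–21:06 = 9 h 38 min; less 45 min break → 8 h 53 min
Tue: 07:46–17:15 = 9 h 29 min; less 45 min break → 8 h 44 min
Wed: 11:17–18:19 = 7 h 2 min; less 45 min break → 6 h 17 min
Thu: 07:23–14:37 = 7 h 14 min; less 45 min break → 6 h 29 min
Fri: 09:52–21:05 = 11 h 13 min; less 45 min break → 10 h 28 min
Sat: 09:56–20:22 = 10 h 26 min; less 45 min break → 9 h 41 min
Total worked: 50 h 32 min = 3032 min.
Regular 44 h 0 min = 2640 min at €47.25/h; overtime 6 h 32 min = 392 min at €94.50/h.
Pay = (2640 × €47.25 + 392 × €94.50) ÷ 60 = €2696.40.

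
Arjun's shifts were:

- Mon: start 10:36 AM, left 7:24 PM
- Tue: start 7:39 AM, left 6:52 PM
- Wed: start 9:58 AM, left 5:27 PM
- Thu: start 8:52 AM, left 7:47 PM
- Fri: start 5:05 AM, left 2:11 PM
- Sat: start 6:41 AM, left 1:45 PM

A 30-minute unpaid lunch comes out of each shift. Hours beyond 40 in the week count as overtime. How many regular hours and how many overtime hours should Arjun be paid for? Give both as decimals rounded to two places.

Regular 40.00 hours, overtime 11.58 hours

Mon: 10:36 AM–7:24 PM = 8 h 48 min; less 30 min break → 8 h 18 min
Tue: 7:39 AM–6:52 PM = 11 h 13 min; less 30 min break → 10 h 43 min
Wed: 9:58 AM–5:27 PM = 7 h 29 min; less 30 min break → 6 h 59 min
Thu: 8:52 AM–7:47 PM = 10 h 55 min; less 30 min break → 10 h 25 min
Fri: 5:05 AM–2:11 PM = 9 h 6 min; less 30 min break → 8 h 36 min
Sat: 6:41 AM–1:45 PM = 7 h 4 min; less 30 min break → 6 h 34 min
Total worked: 51 h 35 min = 51.58 h.
Threshold 40 h → overtime 11 h 35 min, regular 40 h 0 min.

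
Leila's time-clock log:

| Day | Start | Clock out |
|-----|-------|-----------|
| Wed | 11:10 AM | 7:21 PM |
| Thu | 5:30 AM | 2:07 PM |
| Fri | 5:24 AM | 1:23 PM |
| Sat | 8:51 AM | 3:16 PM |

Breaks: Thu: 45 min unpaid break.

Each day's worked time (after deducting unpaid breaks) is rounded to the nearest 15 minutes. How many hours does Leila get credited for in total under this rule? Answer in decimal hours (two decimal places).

Wed: 11:10 AM–7:21 PM = 8 h 11 min → rounds to 8 h 15 min
Thu: 5:30 AM–2:07 PM = 8 h 37 min − 45 min = 7 h 52 min → rounds to 7 h 45 min
Fri: 5:24 AM–1:23 PM = 7 h 59 min → rounds to 8 h 0 min
Sat: 8:51 AM–3:16 PM = 6 h 25 min → rounds to 6 h 30 min
Total credited: 30 h 30 min.

30.50 hours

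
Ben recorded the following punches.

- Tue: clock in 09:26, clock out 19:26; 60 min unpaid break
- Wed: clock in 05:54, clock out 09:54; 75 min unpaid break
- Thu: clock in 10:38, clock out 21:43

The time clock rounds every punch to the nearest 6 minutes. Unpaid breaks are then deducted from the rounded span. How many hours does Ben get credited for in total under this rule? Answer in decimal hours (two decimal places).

Tue: in 09:26→09:24, out 19:26→19:24; 10 h 0 min − 60 min = 9 h 0 min
Wed: in 05:54→05:54, out 09:54→09:54; 4 h 0 min − 75 min = 2 h 45 min
Thu: in 10:38→10:36, out 21:43→21:42; 11 h 6 min
Total credited: 22 h 51 min.

22.85 hours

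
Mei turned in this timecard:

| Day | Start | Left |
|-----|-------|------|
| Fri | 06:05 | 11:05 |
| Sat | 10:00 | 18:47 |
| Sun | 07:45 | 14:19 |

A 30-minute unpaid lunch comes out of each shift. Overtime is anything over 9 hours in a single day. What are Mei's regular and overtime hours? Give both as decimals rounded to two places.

Fri: 06:05–11:05 = 5 h 0 min; less 30 min break → 4 h 30 min
Sat: 10:00–18:47 = 8 h 47 min; less 30 min break → 8 h 17 min
Sun: 07:45–14:19 = 6 h 34 min; less 30 min break → 6 h 4 min
Fri reg 4 h 30 min / OT 0 h 0 min; Sat reg 8 h 17 min / OT 0 h 0 min; Sun reg 6 h 4 min / OT 0 h 0 min.
Totals: regular 18 h 51 min, overtime 0 h 0 min.

Regular 18.85 hours, overtime 0.00 hours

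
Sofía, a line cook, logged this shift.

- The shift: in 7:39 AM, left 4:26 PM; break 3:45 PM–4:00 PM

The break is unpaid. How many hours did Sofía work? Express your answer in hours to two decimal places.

The shift: 7:39 AM–4:26 PM = 8 h 47 min; less 15 min break → 8 h 32 min

8.53 hours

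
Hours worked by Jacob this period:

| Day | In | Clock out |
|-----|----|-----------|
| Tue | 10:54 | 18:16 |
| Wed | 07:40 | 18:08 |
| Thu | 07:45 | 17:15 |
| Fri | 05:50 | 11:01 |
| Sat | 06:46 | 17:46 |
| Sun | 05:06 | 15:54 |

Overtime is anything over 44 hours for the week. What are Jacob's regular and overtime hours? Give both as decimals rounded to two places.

Tue: 10:54–18:16 = 7 h 22 min
Wed: 07:40–18:08 = 10 h 28 min
Thu: 07:45–17:15 = 9 h 30 min
Fri: 05:50–11:01 = 5 h 11 min
Sat: 06:46–17:46 = 11 h 0 min
Sun: 05:06–15:54 = 10 h 48 min
Total worked: 54 h 19 min = 54.32 h.
Threshold 44 h → overtime 10 h 19 min, regular 44 h 0 min.

Regular 44.00 hours, overtime 10.32 hours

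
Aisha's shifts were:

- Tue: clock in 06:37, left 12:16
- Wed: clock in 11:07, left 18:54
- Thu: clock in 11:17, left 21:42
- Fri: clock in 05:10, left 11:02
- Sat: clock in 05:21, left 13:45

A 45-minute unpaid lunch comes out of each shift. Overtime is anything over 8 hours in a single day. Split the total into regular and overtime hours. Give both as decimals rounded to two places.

Regular 32.70 hours, overtime 1.67 hours

Tue: 06:37–12:16 = 5 h 39 min; less 45 min break → 4 h 54 min
Wed: 11:07–18:54 = 7 h 47 min; less 45 min break → 7 h 2 min
Thu: 11:17–21:42 = 10 h 25 min; less 45 min break → 9 h 40 min
Fri: 05:10–11:02 = 5 h 52 min; less 45 min break → 5 h 7 min
Sat: 05:21–13:45 = 8 h 24 min; less 45 min break → 7 h 39 min
Tue reg 4 h 54 min / OT 0 h 0 min; Wed reg 7 h 2 min / OT 0 h 0 min; Thu reg 8 h 0 min / OT 1 h 40 min; Fri reg 5 h 7 min / OT 0 h 0 min; Sat reg 7 h 39 min / OT 0 h 0 min.
Totals: regular 32 h 42 min, overtime 1 h 40 min.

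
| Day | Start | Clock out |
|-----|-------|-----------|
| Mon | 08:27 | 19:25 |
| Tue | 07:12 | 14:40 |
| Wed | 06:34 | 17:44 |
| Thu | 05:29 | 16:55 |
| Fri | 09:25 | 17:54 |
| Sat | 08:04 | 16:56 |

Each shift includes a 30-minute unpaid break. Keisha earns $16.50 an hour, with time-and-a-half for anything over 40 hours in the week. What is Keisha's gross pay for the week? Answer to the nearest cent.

Mon: 08:27–19:25 = 10 h 58 min; less 30 min break → 10 h 28 min
Tue: 07:12–14:40 = 7 h 28 min; less 30 min break → 6 h 58 min
Wed: 06:34–17:44 = 11 h 10 min; less 30 min break → 10 h 40 min
Thu: 05:29–16:55 = 11 h 26 min; less 30 min break → 10 h 56 min
Fri: 09:25–17:54 = 8 h 29 min; less 30 min break → 7 h 59 min
Sat: 08:04–16:56 = 8 h 52 min; less 30 min break → 8 h 22 min
Total worked: 55 h 23 min = 3323 min.
Regular 40 h 0 min = 2400 min at $16.50/h; overtime 15 h 23 min = 923 min at $24.75/h.
Pay = (2400 × $16.50 + 923 × $24.75) ÷ 60 = $1040.74.

$1040.74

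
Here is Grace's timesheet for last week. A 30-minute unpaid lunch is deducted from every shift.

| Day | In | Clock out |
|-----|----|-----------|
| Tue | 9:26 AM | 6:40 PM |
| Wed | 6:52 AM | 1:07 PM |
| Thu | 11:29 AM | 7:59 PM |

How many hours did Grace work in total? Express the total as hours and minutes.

22 h 29 min

Tue: 9:26 AM–6:40 PM = 9 h 14 min; less 30 min break → 8 h 44 min
Wed: 6:52 AM–1:07 PM = 6 h 15 min; less 30 min break → 5 h 45 min
Thu: 11:29 AM–7:59 PM = 8 h 30 min; less 30 min break → 8 h 0 min
Total: 8 h 44 min + 5 h 45 min + 8 h 0 min = 22 h 29 min.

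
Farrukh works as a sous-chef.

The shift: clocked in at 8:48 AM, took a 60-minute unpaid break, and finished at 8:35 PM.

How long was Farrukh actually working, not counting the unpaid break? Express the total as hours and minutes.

10 h 47 min

The shift: 8:48 AM–8:35 PM = 11 h 47 min; less 60 min break → 10 h 47 min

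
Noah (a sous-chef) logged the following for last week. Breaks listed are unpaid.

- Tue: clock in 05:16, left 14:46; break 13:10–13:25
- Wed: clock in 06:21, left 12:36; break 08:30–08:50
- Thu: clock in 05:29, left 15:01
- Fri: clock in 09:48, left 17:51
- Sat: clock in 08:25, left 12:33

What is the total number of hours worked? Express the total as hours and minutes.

36 h 53 min

Tue: 05:16–14:46 = 9 h 30 min; less 15 min break → 9 h 15 min
Wed: 06:21–12:36 = 6 h 15 min; less 20 min break → 5 h 55 min
Thu: 05:29–15:01 = 9 h 32 min
Fri: 09:48–17:51 = 8 h 3 min
Sat: 08:25–12:33 = 4 h 8 min
Total: 9 h 15 min + 5 h 55 min + 9 h 32 min + 8 h 3 min + 4 h 8 min = 36 h 53 min.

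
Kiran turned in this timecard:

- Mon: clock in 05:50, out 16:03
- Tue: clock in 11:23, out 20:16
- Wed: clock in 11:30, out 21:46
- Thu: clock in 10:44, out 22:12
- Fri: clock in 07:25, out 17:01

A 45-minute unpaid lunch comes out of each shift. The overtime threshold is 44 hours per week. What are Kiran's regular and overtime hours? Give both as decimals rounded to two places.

Regular 44.00 hours, overtime 2.68 hours

Mon: 05:50–16:03 = 10 h 13 min; less 45 min break → 9 h 28 min
Tue: 11:23–20:16 = 8 h 53 min; less 45 min break → 8 h 8 min
Wed: 11:30–21:46 = 10 h 16 min; less 45 min break → 9 h 31 min
Thu: 10:44–22:12 = 11 h 28 min; less 45 min break → 10 h 43 min
Fri: 07:25–17:01 = 9 h 36 min; less 45 min break → 8 h 51 min
Total worked: 46 h 41 min = 46.68 h.
Threshold 44 h → overtime 2 h 41 min, regular 44 h 0 min.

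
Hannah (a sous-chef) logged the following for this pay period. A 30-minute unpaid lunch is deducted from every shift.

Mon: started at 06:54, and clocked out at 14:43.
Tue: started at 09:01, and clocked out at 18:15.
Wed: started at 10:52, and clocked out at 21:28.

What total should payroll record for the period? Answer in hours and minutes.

Mon: 06:54–14:43 = 7 h 49 min; less 30 min break → 7 h 19 min
Tue: 09:01–18:15 = 9 h 14 min; less 30 min break → 8 h 44 min
Wed: 10:52–21:28 = 10 h 36 min; less 30 min break → 10 h 6 min
Total: 7 h 19 min + 8 h 44 min + 10 h 6 min = 26 h 9 min.

26 h 9 min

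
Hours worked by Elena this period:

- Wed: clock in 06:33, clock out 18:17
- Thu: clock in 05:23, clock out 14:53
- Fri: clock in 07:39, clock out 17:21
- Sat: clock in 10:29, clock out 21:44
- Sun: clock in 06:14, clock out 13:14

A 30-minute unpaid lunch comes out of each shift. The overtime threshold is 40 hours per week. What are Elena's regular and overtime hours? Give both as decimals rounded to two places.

Regular 40.00 hours, overtime 6.68 hours

Wed: 06:33–18:17 = 11 h 44 min; less 30 min break → 11 h 14 min
Thu: 05:23–14:53 = 9 h 30 min; less 30 min break → 9 h 0 min
Fri: 07:39–17:21 = 9 h 42 min; less 30 min break → 9 h 12 min
Sat: 10:29–21:44 = 11 h 15 min; less 30 min break → 10 h 45 min
Sun: 06:14–13:14 = 7 h 0 min; less 30 min break → 6 h 30 min
Total worked: 46 h 41 min = 46.68 h.
Threshold 40 h → overtime 6 h 41 min, regular 40 h 0 min.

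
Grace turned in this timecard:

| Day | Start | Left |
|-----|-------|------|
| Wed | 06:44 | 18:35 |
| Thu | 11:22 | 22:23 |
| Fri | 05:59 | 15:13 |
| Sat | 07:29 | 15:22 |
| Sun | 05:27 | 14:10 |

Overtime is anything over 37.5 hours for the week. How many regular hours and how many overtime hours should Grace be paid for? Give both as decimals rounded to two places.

Wed: 06:44–18:35 = 11 h 51 min
Thu: 11:22–22:23 = 11 h 1 min
Fri: 05:59–15:13 = 9 h 14 min
Sat: 07:29–15:22 = 7 h 53 min
Sun: 05:27–14:10 = 8 h 43 min
Total worked: 48 h 42 min = 48.70 h.
Threshold 37.5 h → overtime 11 h 12 min, regular 37 h 30 min.

Regular 37.50 hours, overtime 11.20 hours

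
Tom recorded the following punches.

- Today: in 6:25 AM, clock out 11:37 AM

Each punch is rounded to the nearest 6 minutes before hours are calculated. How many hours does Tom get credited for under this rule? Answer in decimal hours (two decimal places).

Today: in 6:25 AM→6:24 AM, out 11:37 AM→11:36 AM; 5 h 12 min

5.20 hours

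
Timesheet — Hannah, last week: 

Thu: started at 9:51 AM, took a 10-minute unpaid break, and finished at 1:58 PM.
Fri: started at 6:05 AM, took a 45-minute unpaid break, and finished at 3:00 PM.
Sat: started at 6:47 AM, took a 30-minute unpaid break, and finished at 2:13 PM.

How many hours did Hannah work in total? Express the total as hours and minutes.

Thu: 9:51 AM–1:58 PM = 4 h 7 min; less 10 min break → 3 h 57 min
Fri: 6:05 AM–3:00 PM = 8 h 55 min; less 45 min break → 8 h 10 min
Sat: 6:47 AM–2:13 PM = 7 h 26 min; less 30 min break → 6 h 56 min
Total: 3 h 57 min + 8 h 10 min + 6 h 56 min = 19 h 3 min.

19 h 3 min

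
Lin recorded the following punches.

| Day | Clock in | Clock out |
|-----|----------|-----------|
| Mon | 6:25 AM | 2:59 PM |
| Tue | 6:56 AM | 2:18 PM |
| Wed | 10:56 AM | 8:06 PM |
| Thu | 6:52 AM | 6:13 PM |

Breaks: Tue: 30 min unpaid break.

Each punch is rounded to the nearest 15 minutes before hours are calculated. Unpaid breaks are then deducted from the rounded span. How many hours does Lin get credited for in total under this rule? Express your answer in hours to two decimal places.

35.75 hours

Mon: in 6:25 AM→6:30 AM, out 2:59 PM→3:00 PM; 8 h 30 min
Tue: in 6:56 AM→7:00 AM, out 2:18 PM→2:15 PM; 7 h 15 min − 30 min = 6 h 45 min
Wed: in 10:56 AM→11:00 AM, out 8:06 PM→8:00 PM; 9 h 0 min
Thu: in 6:52 AM→6:45 AM, out 6:13 PM→6:15 PM; 11 h 30 min
Total credited: 35 h 45 min.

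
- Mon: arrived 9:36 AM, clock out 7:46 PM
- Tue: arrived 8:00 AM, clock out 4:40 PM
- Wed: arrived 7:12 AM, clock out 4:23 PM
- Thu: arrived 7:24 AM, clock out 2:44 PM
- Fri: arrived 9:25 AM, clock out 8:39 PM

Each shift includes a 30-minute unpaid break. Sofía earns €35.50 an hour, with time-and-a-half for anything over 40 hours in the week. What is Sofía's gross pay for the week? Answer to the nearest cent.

Mon: 9:36 AM–7:46 PM = 10 h 10 min; less 30 min break → 9 h 40 min
Tue: 8:00 AM–4:40 PM = 8 h 40 min; less 30 min break → 8 h 10 min
Wed: 7:12 AM–4:23 PM = 9 h 11 min; less 30 min break → 8 h 41 min
Thu: 7:24 AM–2:44 PM = 7 h 20 min; less 30 min break → 6 h 50 min
Fri: 9:25 AM–8:39 PM = 11 h 14 min; less 30 min break → 10 h 44 min
Total worked: 44 h 5 min = 2645 min.
Regular 40 h 0 min = 2400 min at €35.50/h; overtime 4 h 5 min = 245 min at €53.25/h.
Pay = (2400 × €35.50 + 245 × €53.25) ÷ 60 = €1637.44.

€1637.44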